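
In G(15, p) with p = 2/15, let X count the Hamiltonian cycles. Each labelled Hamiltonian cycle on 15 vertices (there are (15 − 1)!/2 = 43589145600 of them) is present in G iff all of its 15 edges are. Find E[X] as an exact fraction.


K_15 has (15 − 1)!/2 = 43589145600 labelled Hamiltonian cycles.
For each such Hamiltonian cycle H, let X_H = 1 if all 15 edges of H are present in G. Then P[X_H = 1] = p^{15} = (2/15)^{15} = 32768/437893890380859375.
Summing the indicators: E[X] = Σ_H E[X_H] = 43589145600 · p^{15} = 43589145600 · 32768/437893890380859375 = 235115905024/72081298828125.
Numerically: E[X] ≈ 0.003262.

E[X] = 43589145600 · (2/15)^{15} = 235115905024/72081298828125 ≈ 0.003262.


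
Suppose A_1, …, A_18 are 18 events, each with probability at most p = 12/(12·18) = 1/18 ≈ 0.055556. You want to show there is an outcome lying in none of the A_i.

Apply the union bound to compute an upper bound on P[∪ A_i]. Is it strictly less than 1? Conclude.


Union bound: P[∪_{i=1}^{18} A_i] ≤ Σ_i P[A_i] ≤ 18·p = 18·(1/18) = 1.
Numerically: 1 ≈ 1.000000.
Is 1 < 1? NO.
Since the bound 1 is ≥ 1, the union bound is uninformative here; it does NOT by itself certify existence.

18·p = 1 ≈ 1.000000; existence NOT certified by the union bound.


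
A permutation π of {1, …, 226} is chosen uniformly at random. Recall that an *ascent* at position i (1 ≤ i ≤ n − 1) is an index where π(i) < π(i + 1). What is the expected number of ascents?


Write X = Σ X_I over i = 1, …, 225, with X_I the indicator of one ascent.
There are 225 indicators.
For each fixed i, the pair (π(i), π(i+1)) is a uniformly random ordered pair of distinct values from {1, …, 226}; by symmetry P[π(i) < π(i+1)] = 1/2.
By linearity: E[X] = 225 · (1/2) = (226 − 1) · (1/2) = 225/2 ≈ 112.500.

E[X] = 225/2 = 112.500.


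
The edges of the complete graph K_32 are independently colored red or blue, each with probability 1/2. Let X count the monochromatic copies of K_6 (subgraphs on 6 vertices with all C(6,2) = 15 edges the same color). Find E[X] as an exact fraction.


Let X = Σ_S X_S over the C(32, 6) = 906192 subsets S of size 6, where X_S = 1 if the K_6 on S is monochromatic.
For a fixed S, the K_6 on S has C(6, 2) = 15 edges. P[all 15 edges red] = (1/2)^15, and likewise for blue, so P[monochromatic] = 2·(1/2)^15 = 2^{1 − 15} = 1/16384.
By linearity: E[X] = C(32, 6) · 2^{1 − 15} = 906192 · 1/16384 = 56637/1024.
Numerically: E[X] ≈ 55.309570.

E[X] = C(32,6)·2^(1−C(6,2)) = 56637/1024 ≈ 55.309570.


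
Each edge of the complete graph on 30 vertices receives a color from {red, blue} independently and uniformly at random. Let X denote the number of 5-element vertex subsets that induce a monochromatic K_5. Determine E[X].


Let X = Σ_S X_S over the C(30, 5) = 142506 subsets S of size 5, where X_S = 1 if the K_5 on S is monochromatic.
For a fixed S, the K_5 on S has C(5, 2) = 10 edges. P[all 10 edges red] = (1/2)^10, and likewise for blue, so P[monochromatic] = 2·(1/2)^10 = 2^{1 − 10} = 1/512.
By linearity: E[X] = C(30, 5) · 2^{1 − 10} = 142506 · 1/512 = 71253/256.
Numerically: E[X] ≈ 278.3320.

E[X] = C(30,5)·2^(1−C(5,2)) = 71253/256 ≈ 278.3320.


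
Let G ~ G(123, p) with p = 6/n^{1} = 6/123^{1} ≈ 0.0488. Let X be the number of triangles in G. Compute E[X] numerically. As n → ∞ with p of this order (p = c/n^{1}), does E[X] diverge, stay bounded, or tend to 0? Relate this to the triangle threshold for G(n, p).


Number of potential triangles: C(123, 3) = 302621.
Each occurs with probability p³ ≈ (0.0488)³ ≈ 1.16075e-04.
By linearity: E[X] = C(123, 3)·p³ ≈ 302621 · 1.16075e-04 ≈ 35.127.
Here α = 1, so p = 6/n is exactly at the triangle threshold p ~ 1/n. Asymptotically E[X] → c³/6 = 6³/6 = 36 ≈ 36.000, a bounded constant. In this regime the triangle count is asymptotically Poisson(c³/6).

E[X] ≈ 35.127; in regime p = Θ(1/n^{1}) E[X] stays bounded (at the triangle threshold p ~ 1/n).


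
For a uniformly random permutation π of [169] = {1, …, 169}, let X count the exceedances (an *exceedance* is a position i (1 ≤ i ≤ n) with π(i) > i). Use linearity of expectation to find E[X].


Write X = Σ_{i=1}^{169} X_i, where X_i = 1_{π(i) > i}.
For each fixed i, π(i) is uniform over {1, …, 169} (marginal of a uniform permutation), so P[π(i) > i] = (n − i)/n. Summing: Σ_{i=1}^{169} (n − i)/n = (0 + 1 + … + 168)/169 = 169(169 − 1)/(2·169) = (169 − 1)/2.
Hence E[X] = Σ_{i=1}^{169} (169 − i)/169 = 84 ≈ 84.000000.

E[X] = 84 = 84.000000.


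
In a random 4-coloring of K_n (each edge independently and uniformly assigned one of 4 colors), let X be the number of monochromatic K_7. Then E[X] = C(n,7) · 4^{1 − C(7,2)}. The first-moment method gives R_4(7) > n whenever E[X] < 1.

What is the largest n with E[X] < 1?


We need C(n, 7) · 4^{1 − 21} < 1, i.e. C(n, 7) < 4^{21 − 1} = 1099511627776.
Check values of n near the boundary:
  n = 179: C(179, 7) = 1037437234460; 1037437234460 < 1099511627776? YES
  n = 180: C(180, 7) = 1079414463600; 1079414463600 < 1099511627776? YES
  n = 181: C(181, 7) = 1122839183400; 1122839183400 < 1099511627776? NO
  n = 182: C(182, 7) = 1167752750736; 1167752750736 < 1099511627776? NO
The largest n with C(n, 7) < 1099511627776 is n = 180 (where E[X] = 67463403975/68719476736 ≈ 0.9817217). Hence R_4(7) > 180, i.e. R_4(7) ≥ 181.

Largest n = 180; hence R_4(7) > 180.


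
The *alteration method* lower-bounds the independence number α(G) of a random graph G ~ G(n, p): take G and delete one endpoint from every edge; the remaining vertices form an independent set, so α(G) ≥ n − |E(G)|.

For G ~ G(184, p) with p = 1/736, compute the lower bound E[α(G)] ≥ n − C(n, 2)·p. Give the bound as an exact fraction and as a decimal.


E[|E(G)|] = C(184, 2)·p = 16836 · (1/736) = 183/8.
E[α(G)] ≥ n − E[|E(G)|] = 184 − 183/8 = 1289/8.
Numerically: ≈ 161.1250.
(This is only a lower bound; the true E[α(G)] may be larger.)

E[α(G)] ≥ 1289/8 ≈ 161.1250.


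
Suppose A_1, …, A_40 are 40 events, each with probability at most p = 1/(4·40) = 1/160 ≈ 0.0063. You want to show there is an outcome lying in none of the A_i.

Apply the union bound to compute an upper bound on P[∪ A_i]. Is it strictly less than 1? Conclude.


Union bound: P[∪_{i=1}^{40} A_i] ≤ Σ_i P[A_i] ≤ 40·p = 40·(1/160) = 1/4.
Numerically: 1/4 ≈ 0.2500.
Is 1/4 < 1? YES.
Since P[∪ A_i] ≤ 1/4 < 1, the complement has P[∩ A_i^c] ≥ 1 − 1/4 = 3/4 > 0, so some outcome avoids every A_i.

40·p = 1/4 ≈ 0.2500; existence CERTIFIED by the union bound.


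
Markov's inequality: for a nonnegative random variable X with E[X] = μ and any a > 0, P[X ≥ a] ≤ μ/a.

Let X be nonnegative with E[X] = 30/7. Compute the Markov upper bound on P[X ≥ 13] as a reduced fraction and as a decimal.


μ = E[X] = 30/7, a = 13.
Markov: P[X ≥ 13] ≤ μ/a = (30/7)/13 = 30/91.
Numerically: ≈ 0.3297.
(Since a = 13 > μ = 4.2857, the bound 30/91 is < 1 and informative.)

P[X ≥ 13] ≤ 30/91 ≈ 0.3297.


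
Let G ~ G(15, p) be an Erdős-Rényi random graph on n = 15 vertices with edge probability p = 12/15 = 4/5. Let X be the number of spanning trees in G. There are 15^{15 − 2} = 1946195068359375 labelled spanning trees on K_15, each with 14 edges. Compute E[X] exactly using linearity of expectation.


K_15 has 15^{15 − 2} = 1946195068359375 labelled spanning trees.
For each such spanning tree H, let X_H = 1 if all 14 edges of H are present in G. Then P[X_H = 1] = p^{14} = (4/5)^{14} = 268435456/6103515625.
By linearity of expectation: E[X] = Σ_H E[X_H] = 1946195068359375 · p^{14} = 1946195068359375 · 268435456/6103515625 = 427972821516288/5.
Numerically: E[X] ≈ 8.559e+13.

E[X] = 1946195068359375 · (4/5)^{14} = 427972821516288/5 ≈ 8.559e+13.


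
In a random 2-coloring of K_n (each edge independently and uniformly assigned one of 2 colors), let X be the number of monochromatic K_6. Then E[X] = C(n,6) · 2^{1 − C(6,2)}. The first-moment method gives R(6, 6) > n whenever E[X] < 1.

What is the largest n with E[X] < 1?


We need C(n, 6) · 2^{1 − 15} < 1, i.e. C(n, 6) < 2^{15 − 1} = 16384.
Check values of n near the boundary:
  n = 14: C(14, 6) = 3003; 3003 < 16384? YES
  n = 15: C(15, 6) = 5005; 5005 < 16384? YES
  n = 16: C(16, 6) = 8008; 8008 < 16384? YES
  n = 17: C(17, 6) = 12376; 12376 < 16384? YES
  n = 18: C(18, 6) = 18564; 18564 < 16384? NO
  n = 19: C(19, 6) = 27132; 27132 < 16384? NO
The largest n with C(n, 6) < 16384 is n = 17 (where E[X] = 1547/2048 ≈ 0.755). Hence R(6, 6) > 17, i.e. R(6, 6) ≥ 18.

Largest n = 17; hence R(6, 6) > 17.


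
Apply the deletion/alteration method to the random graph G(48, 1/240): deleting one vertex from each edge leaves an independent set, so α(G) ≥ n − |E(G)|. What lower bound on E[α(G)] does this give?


E[|E(G)|] = C(48, 2)·p = 1128 · (1/240) = 47/10.
E[α(G)] ≥ n − E[|E(G)|] = 48 − 47/10 = 433/10.
Numerically: ≈ 43.30000.
(This is only a lower bound; the true E[α(G)] may be larger.)

E[α(G)] ≥ 433/10 ≈ 43.30000.


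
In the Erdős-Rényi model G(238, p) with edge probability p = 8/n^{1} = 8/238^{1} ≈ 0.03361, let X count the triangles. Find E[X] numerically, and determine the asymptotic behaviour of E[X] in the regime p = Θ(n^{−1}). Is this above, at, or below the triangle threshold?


Number of potential triangles: C(238, 3) = 2218636.
Each occurs with probability p³ ≈ (0.03361)³ ≈ 3.797861e-05.
By linearity: E[X] = C(238, 3)·p³ ≈ 2218636 · 3.797861e-05 ≈ 84.2607.
Here α = 1, so p = 8/n is exactly at the triangle threshold p ~ 1/n. Asymptotically E[X] → c³/6 = 8³/6 = 256/3 ≈ 85.3333, a bounded constant. In this regime the triangle count is asymptotically Poisson(c³/6).

E[X] ≈ 84.2607; in regime p = Θ(1/n^{1}) E[X] stays bounded (at the triangle threshold p ~ 1/n).


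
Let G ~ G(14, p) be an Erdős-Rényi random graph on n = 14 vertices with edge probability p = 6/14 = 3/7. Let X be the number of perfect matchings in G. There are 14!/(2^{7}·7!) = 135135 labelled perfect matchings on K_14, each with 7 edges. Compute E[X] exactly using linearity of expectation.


K_14 has 14!/(2^{7}·7!) = 135135 labelled perfect matchings.
For each such perfect matching H, let X_H = 1 if all 7 edges of H are present in G. Then P[X_H = 1] = p^{7} = (3/7)^{7} = 2187/823543.
By linearity: E[X] = Σ_H E[X_H] = 135135 · p^{7} = 135135 · 2187/823543 = 42220035/117649.
Numerically: E[X] ≈ 358.86.

E[X] = 135135 · (3/7)^{7} = 42220035/117649 ≈ 358.86.


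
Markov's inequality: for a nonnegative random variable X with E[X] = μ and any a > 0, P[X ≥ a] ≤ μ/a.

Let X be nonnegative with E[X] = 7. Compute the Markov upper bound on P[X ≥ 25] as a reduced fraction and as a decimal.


μ = E[X] = 7, a = 25.
Markov: P[X ≥ 25] ≤ μ/a = (7)/25 = 7/25.
Numerically: ≈ 0.280.
(Since a = 25 > μ = 7.000, the bound 7/25 is < 1 and informative.)

P[X ≥ 25] ≤ 7/25 ≈ 0.280.


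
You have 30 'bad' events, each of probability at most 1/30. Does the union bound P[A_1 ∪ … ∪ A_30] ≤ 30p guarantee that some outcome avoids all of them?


Union bound: P[∪_{i=1}^{30} A_i] ≤ Σ_i P[A_i] ≤ 30·p = 30·(1/30) = 1.
Numerically: 1 ≈ 1.000000.
Is 1 < 1? NO.
Since the bound 1 is ≥ 1, the union bound is uninformative here; it does NOT by itself certify existence.

30·p = 1 ≈ 1.000000; existence NOT certified by the union bound.


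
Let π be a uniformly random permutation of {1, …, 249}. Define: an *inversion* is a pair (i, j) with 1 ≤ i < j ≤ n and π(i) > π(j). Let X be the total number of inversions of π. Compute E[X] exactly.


Write X = Σ X_I over the C(249, 2) = 30876 pairs i < j, with X_I the indicator of one inversion.
There are 30876 indicators.
For each fixed pair i < j, the values π(i) and π(j) are two distinct elements of {1, …, 249} in uniformly random order; by symmetry P[π(i) > π(j)] = 1/2.
By linearity: E[X] = 30876 · (1/2) = C(249, 2) · (1/2) = 30876/2 = 15438 ≈ 15438.000.

E[X] = 15438 = 15438.000.


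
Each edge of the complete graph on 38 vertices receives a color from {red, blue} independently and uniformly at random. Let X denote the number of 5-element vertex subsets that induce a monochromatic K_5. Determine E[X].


Let X = Σ_S X_S over the C(38, 5) = 501942 subsets S of size 5, where X_S = 1 if the K_5 on S is monochromatic.
For a fixed S, the K_5 on S has C(5, 2) = 10 edges. P[all 10 edges red] = (1/2)^10, and likewise for blue, so P[monochromatic] = 2·(1/2)^10 = 2^{1 − 10} = 1/512.
By linearity of expectation: E[X] = C(38, 5) · 2^{1 − 10} = 501942 · 1/512 = 250971/256.
Numerically: E[X] ≈ 980.3555.

E[X] = C(38,5)·2^(1−C(5,2)) = 250971/256 ≈ 980.3555.


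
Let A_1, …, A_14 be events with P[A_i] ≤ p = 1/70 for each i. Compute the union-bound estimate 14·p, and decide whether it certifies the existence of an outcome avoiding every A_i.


Union bound: P[∪_{i=1}^{14} A_i] ≤ Σ_i P[A_i] ≤ 14·p = 14·(1/70) = 1/5.
Numerically: 1/5 ≈ 0.2000.
Is 1/5 < 1? YES.
Since P[∪ A_i] ≤ 1/5 < 1, the complement has P[∩ A_i^c] ≥ 1 − 1/5 = 4/5 > 0, so some outcome avoids every A_i.

14·p = 1/5 ≈ 0.2000; existence CERTIFIED by the union bound.


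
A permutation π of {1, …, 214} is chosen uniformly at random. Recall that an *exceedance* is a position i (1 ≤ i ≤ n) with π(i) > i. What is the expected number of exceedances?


Write X = Σ_{i=1}^{214} X_i, where X_i = 1_{π(i) > i}.
For each fixed i, π(i) is uniform over {1, …, 214} (marginal of a uniform permutation), so P[π(i) > i] = (n − i)/n. Summing: Σ_{i=1}^{214} (n − i)/n = (0 + 1 + … + 213)/214 = 214(214 − 1)/(2·214) = (214 − 1)/2.
Hence E[X] = Σ_{i=1}^{214} (214 − i)/214 = 213/2 ≈ 106.50000.

E[X] = 213/2 = 106.50000.


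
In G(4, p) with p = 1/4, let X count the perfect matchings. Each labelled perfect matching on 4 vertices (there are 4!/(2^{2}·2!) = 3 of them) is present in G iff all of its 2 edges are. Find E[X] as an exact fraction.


K_4 has 4!/(2^{2}·2!) = 3 labelled perfect matchings.
For each such perfect matching H, let X_H = 1 if all 2 edges of H are present in G. Then P[X_H = 1] = p^{2} = (1/4)^{2} = 1/16.
By linearity of expectation: E[X] = Σ_H E[X_H] = 3 · p^{2} = 3 · 1/16 = 3/16.
Numerically: E[X] ≈ 0.1875.

E[X] = 3 · (1/4)^{2} = 3/16 ≈ 0.1875.


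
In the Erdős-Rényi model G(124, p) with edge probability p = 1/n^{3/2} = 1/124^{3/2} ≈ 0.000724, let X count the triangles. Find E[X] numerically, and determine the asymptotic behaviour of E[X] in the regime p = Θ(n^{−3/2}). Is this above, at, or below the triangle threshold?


Number of potential triangles: C(124, 3) = 310124.
Each occurs with probability p³ ≈ (0.000724)³ ≈ 3.79842e-10.
By linearity: E[X] = C(124, 3)·p³ ≈ 310124 · 3.79842e-10 ≈ 0.000.
Since α = 3/2 > 1, p = c/n^{3/2} = o(1/n) is below the triangle threshold p ~ 1/n. Asymptotically E[X] ~ (c³/6)·n^{3(1−α)} = (1³/6)·n^{-1.5} → 0, so by Markov's inequality G has no triangles w.h.p.

E[X] ≈ 0.000; in regime p = Θ(1/n^{3/2}) E[X] tends to 0 (below the triangle threshold p ~ 1/n).


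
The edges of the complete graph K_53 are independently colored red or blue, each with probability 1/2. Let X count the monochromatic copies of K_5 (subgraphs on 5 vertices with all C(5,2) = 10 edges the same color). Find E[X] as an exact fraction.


Let X = Σ_S X_S over the C(53, 5) = 2869685 subsets S of size 5, where X_S = 1 if the K_5 on S is monochromatic.
For a fixed S, the K_5 on S has C(5, 2) = 10 edges. P[all 10 edges red] = (1/2)^10, and likewise for blue, so P[monochromatic] = 2·(1/2)^10 = 2^{1 − 10} = 1/512.
By linearity of expectation: E[X] = C(53, 5) · 2^{1 − 10} = 2869685 · 1/512 = 2869685/512.
Numerically: E[X] ≈ 5604.85352.

E[X] = C(53,5)·2^(1−C(5,2)) = 2869685/512 ≈ 5604.85352.


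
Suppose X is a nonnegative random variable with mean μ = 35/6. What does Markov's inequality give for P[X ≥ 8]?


μ = E[X] = 35/6, a = 8.
Markov: P[X ≥ 8] ≤ μ/a = (35/6)/8 = 35/48.
Numerically: ≈ 0.729167.
(Since a = 8 > μ = 5.833333, the bound 35/48 is < 1 and informative.)

P[X ≥ 8] ≤ 35/48 ≈ 0.729167.


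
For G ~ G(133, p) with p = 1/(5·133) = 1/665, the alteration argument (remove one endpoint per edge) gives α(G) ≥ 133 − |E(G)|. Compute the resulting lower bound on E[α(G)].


E[|E(G)|] = C(133, 2)·p = 8778 · (1/665) = 66/5.
E[α(G)] ≥ n − E[|E(G)|] = 133 − 66/5 = 599/5.
Numerically: ≈ 119.8000.
(This is only a lower bound; the true E[α(G)] may be larger.)

E[α(G)] ≥ 599/5 ≈ 119.8000.


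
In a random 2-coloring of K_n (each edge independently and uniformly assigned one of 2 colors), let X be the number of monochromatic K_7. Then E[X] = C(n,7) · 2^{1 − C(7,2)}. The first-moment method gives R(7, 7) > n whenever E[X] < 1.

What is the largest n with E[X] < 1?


We need C(n, 7) · 2^{1 − 21} < 1, i.e. C(n, 7) < 2^{21 − 1} = 1048576.
Check values of n near the boundary:
  n = 25: C(25, 7) = 480700; 480700 < 1048576? YES
  n = 26: C(26, 7) = 657800; 657800 < 1048576? YES
  n = 27: C(27, 7) = 888030; 888030 < 1048576? YES
  n = 28: C(28, 7) = 1184040; 1184040 < 1048576? NO
The largest n with C(n, 7) < 1048576 is n = 27 (where E[X] = 444015/524288 ≈ 0.846891). Hence R(7, 7) > 27, i.e. R(7, 7) ≥ 28.

Largest n = 27; hence R(7, 7) > 27.


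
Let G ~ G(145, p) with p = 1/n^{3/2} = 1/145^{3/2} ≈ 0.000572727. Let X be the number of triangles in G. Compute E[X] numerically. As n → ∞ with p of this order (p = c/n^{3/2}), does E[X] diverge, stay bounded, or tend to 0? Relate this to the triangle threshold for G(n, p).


Number of potential triangles: C(145, 3) = 497640.
Each occurs with probability p³ ≈ (0.000572727)³ ≈ 1.87864184e-10.
By linearity: E[X] = C(145, 3)·p³ ≈ 497640 · 1.87864184e-10 ≈ 0.000093.
Since α = 3/2 > 1, p = c/n^{3/2} = o(1/n) is below the triangle threshold p ~ 1/n. Asymptotically E[X] ~ (c³/6)·n^{3(1−α)} = (1³/6)·n^{-1.5} → 0, so by Markov's inequality G has no triangles w.h.p.

E[X] ≈ 0.000093; in regime p = Θ(1/n^{3/2}) E[X] tends to 0 (below the triangle threshold p ~ 1/n).


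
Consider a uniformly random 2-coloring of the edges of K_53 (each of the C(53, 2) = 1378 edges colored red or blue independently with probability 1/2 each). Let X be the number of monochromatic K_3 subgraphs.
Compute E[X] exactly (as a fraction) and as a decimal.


Let X = Σ_S X_S over the C(53, 3) = 23426 subsets S of size 3, where X_S = 1 if the K_3 on S is monochromatic.
For a fixed S, the K_3 on S has C(3, 2) = 3 edges. P[all 3 edges red] = (1/2)^3, and likewise for blue, so P[monochromatic] = 2·(1/2)^3 = 2^{1 − 3} = 1/4.
By linearity: E[X] = C(53, 3) · 2^{1 − 3} = 23426 · 1/4 = 11713/2.
Numerically: E[X] ≈ 5856.500.

E[X] = C(53,3)·2^(1−C(3,2)) = 11713/2 ≈ 5856.500.


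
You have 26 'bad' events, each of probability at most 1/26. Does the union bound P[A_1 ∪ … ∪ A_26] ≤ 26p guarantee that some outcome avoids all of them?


Union bound: P[∪_{i=1}^{26} A_i] ≤ Σ_i P[A_i] ≤ 26·p = 26·(1/26) = 1.
Numerically: 1 ≈ 1.000000.
Is 1 < 1? NO.
Since the bound 1 is ≥ 1, the union bound is uninformative here; it does NOT by itself certify existence.

26·p = 1 ≈ 1.000000; existence NOT certified by the union bound.


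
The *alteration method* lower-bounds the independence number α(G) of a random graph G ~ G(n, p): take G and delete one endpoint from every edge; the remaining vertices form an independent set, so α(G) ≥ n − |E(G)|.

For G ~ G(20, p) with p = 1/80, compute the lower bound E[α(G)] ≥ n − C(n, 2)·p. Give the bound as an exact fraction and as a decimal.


E[|E(G)|] = C(20, 2)·p = 190 · (1/80) = 19/8.
E[α(G)] ≥ n − E[|E(G)|] = 20 − 19/8 = 141/8.
Numerically: ≈ 17.625000.
(This is only a lower bound; the true E[α(G)] may be larger.)

E[α(G)] ≥ 141/8 ≈ 17.625000.


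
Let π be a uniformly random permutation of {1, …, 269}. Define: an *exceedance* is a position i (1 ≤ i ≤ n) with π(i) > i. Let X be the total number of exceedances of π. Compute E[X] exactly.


Write X = Σ_{i=1}^{269} X_i, where X_i = 1_{π(i) > i}.
For each fixed i, π(i) is uniform over {1, …, 269} (marginal of a uniform permutation), so P[π(i) > i] = (n − i)/n. Summing: Σ_{i=1}^{269} (n − i)/n = (0 + 1 + … + 268)/269 = 269(269 − 1)/(2·269) = (269 − 1)/2.
Hence E[X] = Σ_{i=1}^{269} (269 − i)/269 = 134 ≈ 134.000000.

E[X] = 134 = 134.000000.


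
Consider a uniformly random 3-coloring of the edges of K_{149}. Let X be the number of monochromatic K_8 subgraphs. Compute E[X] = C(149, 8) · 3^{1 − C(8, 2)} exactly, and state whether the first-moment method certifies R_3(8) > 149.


E[X] = C(149, 8) · 3^{1 − 28} = 4976826800946 · 3^{−27} = 4976826800946/7625597484987.
As a reduced fraction: E[X] = 1658942266982/2541865828329 ≈ 0.652647.
Is E[X] < 1? YES.
Since E[X] < 1, there exists a 3-coloring of K_{149} with no monochromatic K_8; hence R_3(8) > 149.

E[X] = 1658942266982/2541865828329 ≈ 0.652647; E[X] < 1, so R_3(8) > 149.


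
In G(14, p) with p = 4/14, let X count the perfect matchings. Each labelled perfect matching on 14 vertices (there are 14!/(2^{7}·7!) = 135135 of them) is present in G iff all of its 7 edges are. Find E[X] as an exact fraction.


K_14 has 14!/(2^{7}·7!) = 135135 labelled perfect matchings.
For each such perfect matching H, let X_H = 1 if all 7 edges of H are present in G. Then P[X_H = 1] = p^{7} = (2/7)^{7} = 128/823543.
By linearity: E[X] = Σ_H E[X_H] = 135135 · p^{7} = 135135 · 128/823543 = 2471040/117649.
Numerically: E[X] ≈ 21.

E[X] = 135135 · (2/7)^{7} = 2471040/117649 ≈ 21.


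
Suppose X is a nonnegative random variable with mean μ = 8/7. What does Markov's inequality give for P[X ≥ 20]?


μ = E[X] = 8/7, a = 20.
Markov: P[X ≥ 20] ≤ μ/a = (8/7)/20 = 2/35.
Numerically: ≈ 0.05714.
(Since a = 20 > μ = 1.14286, the bound 2/35 is < 1 and informative.)

P[X ≥ 20] ≤ 2/35 ≈ 0.05714.


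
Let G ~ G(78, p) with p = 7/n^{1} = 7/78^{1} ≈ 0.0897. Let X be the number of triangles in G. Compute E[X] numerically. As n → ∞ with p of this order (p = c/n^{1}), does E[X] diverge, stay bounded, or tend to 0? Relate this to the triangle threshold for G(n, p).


Number of potential triangles: C(78, 3) = 76076.
Each occurs with probability p³ ≈ (0.0897)³ ≈ 7.22787e-04.
By linearity: E[X] = C(78, 3)·p³ ≈ 76076 · 7.22787e-04 ≈ 54.987.
Here α = 1, so p = 7/n is exactly at the triangle threshold p ~ 1/n. Asymptotically E[X] → c³/6 = 7³/6 = 343/6 ≈ 57.167, a bounded constant. In this regime the triangle count is asymptotically Poisson(c³/6).

E[X] ≈ 54.987; in regime p = Θ(1/n^{1}) E[X] stays bounded (at the triangle threshold p ~ 1/n).


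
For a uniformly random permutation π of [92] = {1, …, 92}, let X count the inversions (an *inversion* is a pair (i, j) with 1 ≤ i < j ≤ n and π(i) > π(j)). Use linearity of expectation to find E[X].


Write X = Σ X_I over the C(92, 2) = 4186 pairs i < j, with X_I the indicator of one inversion.
There are 4186 indicators.
For each fixed pair i < j, the values π(i) and π(j) are two distinct elements of {1, …, 92} in uniformly random order; by symmetry P[π(i) > π(j)] = 1/2.
By linearity: E[X] = 4186 · (1/2) = C(92, 2) · (1/2) = 4186/2 = 2093 ≈ 2093.000000.

E[X] = 2093 = 2093.000000.


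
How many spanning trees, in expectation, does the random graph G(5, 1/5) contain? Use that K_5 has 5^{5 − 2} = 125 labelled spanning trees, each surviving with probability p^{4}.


K_5 has 5^{5 − 2} = 125 labelled spanning trees.
For each such spanning tree H, let X_H = 1 if all 4 edges of H are present in G. Then P[X_H = 1] = p^{4} = (1/5)^{4} = 1/625.
By linearity: E[X] = Σ_H E[X_H] = 125 · p^{4} = 125 · 1/625 = 1/5.
Numerically: E[X] ≈ 0.2.

E[X] = 125 · (1/5)^{4} = 1/5 ≈ 0.2.


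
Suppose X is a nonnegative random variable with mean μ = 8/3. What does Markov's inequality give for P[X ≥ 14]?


μ = E[X] = 8/3, a = 14.
Markov: P[X ≥ 14] ≤ μ/a = (8/3)/14 = 4/21.
Numerically: ≈ 0.19048.
(Since a = 14 > μ = 2.66667, the bound 4/21 is < 1 and informative.)

P[X ≥ 14] ≤ 4/21 ≈ 0.19048.


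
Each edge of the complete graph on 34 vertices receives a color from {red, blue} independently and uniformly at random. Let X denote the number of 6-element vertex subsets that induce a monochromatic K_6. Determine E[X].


Let X = Σ_S X_S over the C(34, 6) = 1344904 subsets S of size 6, where X_S = 1 if the K_6 on S is monochromatic.
For a fixed S, the K_6 on S has C(6, 2) = 15 edges. P[all 15 edges red] = (1/2)^15, and likewise for blue, so P[monochromatic] = 2·(1/2)^15 = 2^{1 − 15} = 1/16384.
By linearity: E[X] = C(34, 6) · 2^{1 − 15} = 1344904 · 1/16384 = 168113/2048.
Numerically: E[X] ≈ 82.0864.

E[X] = C(34,6)·2^(1−C(6,2)) = 168113/2048 ≈ 82.0864.


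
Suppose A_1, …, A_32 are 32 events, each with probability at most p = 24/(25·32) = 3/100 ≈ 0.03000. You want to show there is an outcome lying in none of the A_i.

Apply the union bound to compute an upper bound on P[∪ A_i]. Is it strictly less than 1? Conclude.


Union bound: P[∪_{i=1}^{32} A_i] ≤ Σ_i P[A_i] ≤ 32·p = 32·(3/100) = 24/25.
Numerically: 24/25 ≈ 0.96000.
Is 24/25 < 1? YES.
Since P[∪ A_i] ≤ 24/25 < 1, the complement has P[∩ A_i^c] ≥ 1 − 24/25 = 1/25 > 0, so some outcome avoids every A_i.

32·p = 24/25 ≈ 0.96000; existence CERTIFIED by the union bound.


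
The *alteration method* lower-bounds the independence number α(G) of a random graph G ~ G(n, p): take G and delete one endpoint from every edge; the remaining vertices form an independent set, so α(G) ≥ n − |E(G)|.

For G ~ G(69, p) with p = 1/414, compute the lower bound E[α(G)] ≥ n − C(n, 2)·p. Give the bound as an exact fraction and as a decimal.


E[|E(G)|] = C(69, 2)·p = 2346 · (1/414) = 17/3.
E[α(G)] ≥ n − E[|E(G)|] = 69 − 17/3 = 190/3.
Numerically: ≈ 63.333333.
(This is only a lower bound; the true E[α(G)] may be larger.)

E[α(G)] ≥ 190/3 ≈ 63.333333.


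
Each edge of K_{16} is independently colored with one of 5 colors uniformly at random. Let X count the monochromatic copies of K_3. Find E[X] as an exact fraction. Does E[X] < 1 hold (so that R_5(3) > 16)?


E[X] = C(16, 3) · 5^{1 − 3} = 560 · 5^{−2} = 560/25.
As a reduced fraction: E[X] = 112/5 ≈ 22.4000.
Is E[X] < 1? NO.
Since E[X] ≥ 1, the first-moment bound is inconclusive at n = 16; it does NOT by itself certify R_5(3) > 16.

E[X] = 112/5 ≈ 22.4000; E[X] ≥ 1; first-moment method inconclusive here.


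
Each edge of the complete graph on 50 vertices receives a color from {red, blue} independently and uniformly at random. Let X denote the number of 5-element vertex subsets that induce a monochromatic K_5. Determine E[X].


Let X = Σ_S X_S over the C(50, 5) = 2118760 subsets S of size 5, where X_S = 1 if the K_5 on S is monochromatic.
For a fixed S, the K_5 on S has C(5, 2) = 10 edges. P[all 10 edges red] = (1/2)^10, and likewise for blue, so P[monochromatic] = 2·(1/2)^10 = 2^{1 − 10} = 1/512.
Summing: E[X] = C(50, 5) · 2^{1 − 10} = 2118760 · 1/512 = 264845/64.
Numerically: E[X] ≈ 4138.203125.

E[X] = C(50,5)·2^(1−C(5,2)) = 264845/64 ≈ 4138.203125.


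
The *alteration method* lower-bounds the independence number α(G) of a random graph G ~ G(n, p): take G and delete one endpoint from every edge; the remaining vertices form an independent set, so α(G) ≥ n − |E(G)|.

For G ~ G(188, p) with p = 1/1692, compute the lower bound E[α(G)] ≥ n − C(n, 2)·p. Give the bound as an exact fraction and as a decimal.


E[|E(G)|] = C(188, 2)·p = 17578 · (1/1692) = 187/18.
E[α(G)] ≥ n − E[|E(G)|] = 188 − 187/18 = 3197/18.
Numerically: ≈ 177.61111.
(This is only a lower bound; the true E[α(G)] may be larger.)

E[α(G)] ≥ 3197/18 ≈ 177.61111.


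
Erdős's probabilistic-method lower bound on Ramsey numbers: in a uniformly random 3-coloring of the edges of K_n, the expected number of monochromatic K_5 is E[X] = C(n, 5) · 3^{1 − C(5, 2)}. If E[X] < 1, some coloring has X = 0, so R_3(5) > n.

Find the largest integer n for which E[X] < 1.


We need C(n, 5) · 3^{1 − 10} < 1, i.e. C(n, 5) < 3^{10 − 1} = 19683.
Check values of n near the boundary:
  n = 14: C(14, 5) = 2002; 2002 < 19683? YES
  n = 15: C(15, 5) = 3003; 3003 < 19683? YES
  n = 16: C(16, 5) = 4368; 4368 < 19683? YES
  n = 17: C(17, 5) = 6188; 6188 < 19683? YES
  n = 18: C(18, 5) = 8568; 8568 < 19683? YES
  n = 19: C(19, 5) = 11628; 11628 < 19683? YES
  n = 20: C(20, 5) = 15504; 15504 < 19683? YES
  n = 21: C(21, 5) = 20349; 20349 < 19683? NO
  n = 22: C(22, 5) = 26334; 26334 < 19683? NO
The largest n with C(n, 5) < 19683 is n = 20 (where E[X] = 5168/6561 ≈ 0.7877). Hence R_3(5) > 20, i.e. R_3(5) ≥ 21.

Largest n = 20; hence R_3(5) > 20.


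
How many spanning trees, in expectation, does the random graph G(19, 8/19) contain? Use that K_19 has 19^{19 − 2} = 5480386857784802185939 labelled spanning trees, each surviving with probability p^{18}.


K_19 has 19^{19 − 2} = 5480386857784802185939 labelled spanning trees.
For each such spanning tree H, let X_H = 1 if all 18 edges of H are present in G. Then P[X_H = 1] = p^{18} = (8/19)^{18} = 18014398509481984/104127350297911241532841.
By linearity: E[X] = Σ_H E[X_H] = 5480386857784802185939 · p^{18} = 5480386857784802185939 · 18014398509481984/104127350297911241532841 = 18014398509481984/19.
Numerically: E[X] ≈ 9.4813e+14.

E[X] = 5480386857784802185939 · (8/19)^{18} = 18014398509481984/19 ≈ 9.4813e+14.


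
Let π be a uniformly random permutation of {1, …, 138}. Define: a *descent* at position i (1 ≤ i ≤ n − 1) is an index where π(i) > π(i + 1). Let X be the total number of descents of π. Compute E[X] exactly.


Write X = Σ X_I over i = 1, …, 137, with X_I the indicator of one descent.
There are 137 indicators.
For each fixed i, the pair (π(i), π(i+1)) is a uniformly random ordered pair of distinct values from {1, …, 138}; by symmetry P[π(i) > π(i+1)] = 1/2.
By linearity: E[X] = 137 · (1/2) = (138 − 1) · (1/2) = 137/2 ≈ 68.5000.

E[X] = 137/2 = 68.5000.


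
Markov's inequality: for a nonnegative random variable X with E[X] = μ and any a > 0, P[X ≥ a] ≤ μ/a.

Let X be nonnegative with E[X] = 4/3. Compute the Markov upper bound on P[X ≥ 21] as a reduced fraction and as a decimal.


μ = E[X] = 4/3, a = 21.
Markov: P[X ≥ 21] ≤ μ/a = (4/3)/21 = 4/63.
Numerically: ≈ 0.063.
(Since a = 21 > μ = 1.333, the bound 4/63 is < 1 and informative.)

P[X ≥ 21] ≤ 4/63 ≈ 0.063.


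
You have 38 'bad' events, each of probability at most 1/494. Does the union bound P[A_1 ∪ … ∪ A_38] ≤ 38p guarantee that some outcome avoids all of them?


Union bound: P[∪_{i=1}^{38} A_i] ≤ Σ_i P[A_i] ≤ 38·p = 38·(1/494) = 1/13.
Numerically: 1/13 ≈ 0.0769231.
Is 1/13 < 1? YES.
Since P[∪ A_i] ≤ 1/13 < 1, the complement has P[∩ A_i^c] ≥ 1 − 1/13 = 12/13 > 0, so some outcome avoids every A_i.

38·p = 1/13 ≈ 0.0769231; existence CERTIFIED by the union bound.


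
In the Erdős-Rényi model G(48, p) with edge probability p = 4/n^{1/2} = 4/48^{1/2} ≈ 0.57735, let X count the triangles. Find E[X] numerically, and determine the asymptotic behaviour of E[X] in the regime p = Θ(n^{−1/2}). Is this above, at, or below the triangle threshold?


Number of potential triangles: C(48, 3) = 17296.
Each occurs with probability p³ ≈ (0.57735)³ ≈ 1.9245009e-01.
By linearity: E[X] = C(48, 3)·p³ ≈ 17296 · 1.9245009e-01 ≈ 3328.61675.
Since α = 1/2 < 1, p = c/n^{1/2} ≫ 1/n is above the triangle threshold p ~ 1/n. Asymptotically E[X] ~ (c³/6)·n^{3(1−α)} = (4³/6)·n^{1.5} → ∞; triangles are abundant w.h.p.

E[X] ≈ 3328.61675; in regime p = Θ(1/n^{1/2}) E[X] diverges (above the triangle threshold p ~ 1/n).


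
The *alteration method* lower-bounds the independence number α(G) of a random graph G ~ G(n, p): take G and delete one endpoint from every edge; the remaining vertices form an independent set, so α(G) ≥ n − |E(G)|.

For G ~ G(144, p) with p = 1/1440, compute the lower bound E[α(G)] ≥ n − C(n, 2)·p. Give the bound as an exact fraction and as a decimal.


E[|E(G)|] = C(144, 2)·p = 10296 · (1/1440) = 143/20.
E[α(G)] ≥ n − E[|E(G)|] = 144 − 143/20 = 2737/20.
Numerically: ≈ 136.850.
(This is only a lower bound; the true E[α(G)] may be larger.)

E[α(G)] ≥ 2737/20 ≈ 136.850.


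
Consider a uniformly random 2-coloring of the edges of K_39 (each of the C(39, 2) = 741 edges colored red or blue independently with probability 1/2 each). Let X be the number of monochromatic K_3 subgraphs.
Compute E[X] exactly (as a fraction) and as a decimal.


Let X = Σ_S X_S over the C(39, 3) = 9139 subsets S of size 3, where X_S = 1 if the K_3 on S is monochromatic.
For a fixed S, the K_3 on S has C(3, 2) = 3 edges. P[all 3 edges red] = (1/2)^3, and likewise for blue, so P[monochromatic] = 2·(1/2)^3 = 2^{1 − 3} = 1/4.
Summing: E[X] = C(39, 3) · 2^{1 − 3} = 9139 · 1/4 = 9139/4.
Numerically: E[X] ≈ 2284.7500.

E[X] = C(39,3)·2^(1−C(3,2)) = 9139/4 ≈ 2284.7500.


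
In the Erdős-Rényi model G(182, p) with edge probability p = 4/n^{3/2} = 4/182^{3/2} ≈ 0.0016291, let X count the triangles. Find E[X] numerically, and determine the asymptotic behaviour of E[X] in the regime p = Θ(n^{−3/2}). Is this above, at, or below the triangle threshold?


Number of potential triangles: C(182, 3) = 988260.
Each occurs with probability p³ ≈ (0.0016291)³ ≈ 4.3237316e-09.
By linearity: E[X] = C(182, 3)·p³ ≈ 988260 · 4.3237316e-09 ≈ 0.00427.
Since α = 3/2 > 1, p = c/n^{3/2} = o(1/n) is below the triangle threshold p ~ 1/n. Asymptotically E[X] ~ (c³/6)·n^{3(1−α)} = (4³/6)·n^{-1.5} → 0, so by Markov's inequality G has no triangles w.h.p.

E[X] ≈ 0.00427; in regime p = Θ(1/n^{3/2}) E[X] tends to 0 (below the triangle threshold p ~ 1/n).


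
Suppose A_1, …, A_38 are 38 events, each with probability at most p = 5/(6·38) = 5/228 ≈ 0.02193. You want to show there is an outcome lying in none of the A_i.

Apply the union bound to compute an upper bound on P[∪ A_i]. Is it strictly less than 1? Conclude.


Union bound: P[∪_{i=1}^{38} A_i] ≤ Σ_i P[A_i] ≤ 38·p = 38·(5/228) = 5/6.
Numerically: 5/6 ≈ 0.83333.
Is 5/6 < 1? YES.
Since P[∪ A_i] ≤ 5/6 < 1, the complement has P[∩ A_i^c] ≥ 1 − 5/6 = 1/6 > 0, so some outcome avoids every A_i.

38·p = 5/6 ≈ 0.83333; existence CERTIFIED by the union bound.


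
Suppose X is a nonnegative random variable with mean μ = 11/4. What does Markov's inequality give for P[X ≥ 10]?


μ = E[X] = 11/4, a = 10.
Markov: P[X ≥ 10] ≤ μ/a = (11/4)/10 = 11/40.
Numerically: ≈ 0.275.
(Since a = 10 > μ = 2.750, the bound 11/40 is < 1 and informative.)

P[X ≥ 10] ≤ 11/40 ≈ 0.275.


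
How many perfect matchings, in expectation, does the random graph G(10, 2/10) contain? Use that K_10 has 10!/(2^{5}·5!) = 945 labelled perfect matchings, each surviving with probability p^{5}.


K_10 has 10!/(2^{5}·5!) = 945 labelled perfect matchings.
For each such perfect matching H, let X_H = 1 if all 5 edges of H are present in G. Then P[X_H = 1] = p^{5} = (1/5)^{5} = 1/3125.
Summing the indicators: E[X] = Σ_H E[X_H] = 945 · p^{5} = 945 · 1/3125 = 189/625.
Numerically: E[X] ≈ 0.302.

E[X] = 945 · (1/5)^{5} = 189/625 ≈ 0.302.


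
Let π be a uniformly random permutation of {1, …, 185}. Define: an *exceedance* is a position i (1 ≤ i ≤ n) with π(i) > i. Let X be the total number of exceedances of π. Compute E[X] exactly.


Write X = Σ_{i=1}^{185} X_i, where X_i = 1_{π(i) > i}.
For each fixed i, π(i) is uniform over {1, …, 185} (marginal of a uniform permutation), so P[π(i) > i] = (n − i)/n. Summing: Σ_{i=1}^{185} (n − i)/n = (0 + 1 + … + 184)/185 = 185(185 − 1)/(2·185) = (185 − 1)/2.
Hence E[X] = Σ_{i=1}^{185} (185 − i)/185 = 92 ≈ 92.0000.

E[X] = 92 = 92.0000.


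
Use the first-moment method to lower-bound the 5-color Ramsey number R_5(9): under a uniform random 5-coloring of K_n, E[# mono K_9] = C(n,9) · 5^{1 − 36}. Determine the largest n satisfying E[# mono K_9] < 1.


We need C(n, 9) · 5^{1 − 36} < 1, i.e. C(n, 9) < 5^{36 − 1} = 2910383045673370361328125.
Check values of n near the boundary:
  n = 2165: C(2165, 9) = 2832220612024886803272630; 2832220612024886803272630 < 2910383045673370361328125? YES
  n = 2166: C(2166, 9) = 2844037944203015677277940; 2844037944203015677277940 < 2910383045673370361328125? YES
  n = 2167: C(2167, 9) = 2855899084841489792706810; 2855899084841489792706810 < 2910383045673370361328125? YES
  n = 2168: C(2168, 9) = 2867804175977929537095120; 2867804175977929537095120 < 2910383045673370361328125? YES
  n = 2169: C(2169, 9) = 2879753360044504243499683; 2879753360044504243499683 < 2910383045673370361328125? YES
  n = 2170: C(2170, 9) = 2891746779868845075610510; 2891746779868845075610510 < 2910383045673370361328125? YES
  n = 2171: C(2171, 9) = 2903784578674959601827205; 2903784578674959601827205 < 2910383045673370361328125? YES
  n = 2172: C(2172, 9) = 2915866900084148060642020; 2915866900084148060642020 < 2910383045673370361328125? NO
  n = 2173: C(2173, 9) = 2927993888115921319674265; 2927993888115921319674265 < 2910383045673370361328125? NO
The largest n with C(n, 9) < 2910383045673370361328125 is n = 2171 (where E[X] = 580756915734991920365441/582076609134674072265625 ≈ 0.9977). Hence R_5(9) > 2171, i.e. R_5(9) ≥ 2172.

Largest n = 2171; hence R_5(9) > 2171.


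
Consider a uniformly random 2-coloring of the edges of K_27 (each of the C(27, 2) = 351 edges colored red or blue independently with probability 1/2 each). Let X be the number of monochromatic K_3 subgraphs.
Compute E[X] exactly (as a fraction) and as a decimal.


Let X = Σ_S X_S over the C(27, 3) = 2925 subsets S of size 3, where X_S = 1 if the K_3 on S is monochromatic.
For a fixed S, the K_3 on S has C(3, 2) = 3 edges. P[all 3 edges red] = (1/2)^3, and likewise for blue, so P[monochromatic] = 2·(1/2)^3 = 2^{1 − 3} = 1/4.
Summing: E[X] = C(27, 3) · 2^{1 − 3} = 2925 · 1/4 = 2925/4.
Numerically: E[X] ≈ 731.250.

E[X] = C(27,3)·2^(1−C(3,2)) = 2925/4 ≈ 731.250.


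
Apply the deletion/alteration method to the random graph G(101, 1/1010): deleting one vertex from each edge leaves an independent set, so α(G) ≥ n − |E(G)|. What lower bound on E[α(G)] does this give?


E[|E(G)|] = C(101, 2)·p = 5050 · (1/1010) = 5.
E[α(G)] ≥ n − E[|E(G)|] = 101 − 5 = 96.
Numerically: ≈ 96.000.
(This is only a lower bound; the true E[α(G)] may be larger.)

E[α(G)] ≥ 96 ≈ 96.000.


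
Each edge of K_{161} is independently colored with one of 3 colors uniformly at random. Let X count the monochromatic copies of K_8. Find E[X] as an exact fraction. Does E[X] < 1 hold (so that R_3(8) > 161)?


E[X] = C(161, 8) · 3^{1 − 28} = 9383313279340 · 3^{−27} = 9383313279340/7625597484987.
As a reduced fraction: E[X] = 9383313279340/7625597484987 ≈ 1.231.
Is E[X] < 1? NO.
Since E[X] ≥ 1, the first-moment bound is inconclusive at n = 161; it does NOT by itself certify R_3(8) > 161.

E[X] = 9383313279340/7625597484987 ≈ 1.231; E[X] ≥ 1; first-moment method inconclusive here.


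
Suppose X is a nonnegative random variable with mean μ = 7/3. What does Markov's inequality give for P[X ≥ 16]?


μ = E[X] = 7/3, a = 16.
Markov: P[X ≥ 16] ≤ μ/a = (7/3)/16 = 7/48.
Numerically: ≈ 0.145833.
(Since a = 16 > μ = 2.333333, the bound 7/48 is < 1 and informative.)

P[X ≥ 16] ≤ 7/48 ≈ 0.145833.


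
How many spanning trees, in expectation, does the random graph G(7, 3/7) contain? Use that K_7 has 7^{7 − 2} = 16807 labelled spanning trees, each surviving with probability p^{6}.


K_7 has 7^{7 − 2} = 16807 labelled spanning trees.
For each such spanning tree H, let X_H = 1 if all 6 edges of H are present in G. Then P[X_H = 1] = p^{6} = (3/7)^{6} = 729/117649.
By linearity: E[X] = Σ_H E[X_H] = 16807 · p^{6} = 16807 · 729/117649 = 729/7.
Numerically: E[X] ≈ 104.

E[X] = 16807 · (3/7)^{6} = 729/7 ≈ 104.
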